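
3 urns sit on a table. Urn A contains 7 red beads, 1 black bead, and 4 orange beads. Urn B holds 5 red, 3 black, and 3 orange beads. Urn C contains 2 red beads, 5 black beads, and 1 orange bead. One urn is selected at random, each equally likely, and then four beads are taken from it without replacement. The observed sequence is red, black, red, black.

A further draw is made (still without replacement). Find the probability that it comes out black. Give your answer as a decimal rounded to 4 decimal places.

0.5139

Compute the likelihood of the observed sequence for each case: P(data | urn A) = (7/12)(1/11)(6/10)(0/9) = 0; P(data | urn B) = (5/11)(3/10)(4/9)(2/8) = 1/66; P(data | urn C) = (2/8)(5/7)(1/6)(4/5) = 1/42.
Multiplying each by its prior: 1/3 · 0 = 0, 1/3 · 1/66 = 1/198, 1/3 · 1/42 = 1/126; with total 1/77.
The posterior is then P(urn A | data) = 0, P(urn B | data) = 7/18, P(urn C | data) = 11/18.
So P(black next | data) = Σ P(black next | H) P(H | data) = (1/7)(7/18) + (3/4)(11/18) = 37/72.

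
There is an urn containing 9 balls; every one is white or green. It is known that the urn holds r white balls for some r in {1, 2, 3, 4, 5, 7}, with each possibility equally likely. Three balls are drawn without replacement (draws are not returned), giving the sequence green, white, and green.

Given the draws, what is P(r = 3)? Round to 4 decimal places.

0.2344

Under each hypothesis, the probability of the observed sequence is: P(data | r = 1) = (8/9)(1/8)(7/7) = 1/9; P(data | r = 2) = (7/9)(2/8)(6/7) = 1/6; P(data | r = 3) = (6/9)(3/8)(5/7) = 5/28; P(data | r = 4) = (5/9)(4/8)(4/7) = 10/63; P(data | r = 5) = (4/9)(5/8)(3/7) = 5/42; P(data | r = 7) = (2/9)(7/8)(1/7) = 1/36.
The prior-weighted likelihoods are 1/6 · 1/9 = 1/54, 1/6 · 1/6 = 1/36, 1/6 · 5/28 = 5/168, 1/6 · 10/63 = 5/189, 1/6 · 5/42 = 5/252, 1/6 · 1/36 = 1/216; with total 8/63.
Therefore the posterior P(r = 3 | data) = (5/168) / (8/63) = 15/64.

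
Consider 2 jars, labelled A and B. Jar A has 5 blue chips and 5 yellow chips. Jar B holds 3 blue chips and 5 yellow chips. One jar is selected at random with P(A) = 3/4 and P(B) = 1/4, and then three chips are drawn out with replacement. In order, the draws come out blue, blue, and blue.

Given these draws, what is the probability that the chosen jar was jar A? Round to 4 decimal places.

For each hypothesis, P(data | H) works out to: P(data | jar A) = (5/10)(5/10)(5/10) = 0.125; P(data | jar B) = (3/8)(3/8)(3/8) = 0.052734.
Weighting by the prior gives 3/4 · 0.125 = 0.09375, 1/4 · 0.052734 = 0.013184; these sum to 0.10693.
So P(jar A | data) = (0.09375) / (0.10693) = 0.87671.

0.8767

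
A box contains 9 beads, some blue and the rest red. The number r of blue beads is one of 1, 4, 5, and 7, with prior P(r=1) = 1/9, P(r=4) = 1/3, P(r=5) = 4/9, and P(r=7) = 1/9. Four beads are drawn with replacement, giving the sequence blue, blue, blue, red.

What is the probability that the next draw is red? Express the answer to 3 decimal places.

0.433

Compute the likelihood of the observed sequence for each case: P(data | r = 1) = (1/9)(1/9)(1/9)(8/9) = 0.0012193; P(data | r = 4) = (4/9)(4/9)(4/9)(5/9) = 0.048773; P(data | r = 5) = (5/9)(5/9)(5/9)(4/9) = 0.076208; P(data | r = 7) = (7/9)(7/9)(7/9)(2/9) = 0.10456.
Weighting by the prior gives 1/9 · 0.0012193 = 0.00013548, 1/3 · 0.048773 = 0.016258, 4/9 · 0.076208 = 0.03387, 1/9 · 0.10456 = 0.011617; with total 0.061881.
Dividing through by the total gives posterior P(r = 1 | data) = 0.0021894, P(r = 4 | data) = 0.26273, P(r = 5 | data) = 0.54735, P(r = 7 | data) = 0.18774.
The predictive probability is P(red next | data) = (8/9)(0.0021894) + (5/9)(0.26273) + (4/9)(0.54735) + (2/9)(0.18774) = 0.43289.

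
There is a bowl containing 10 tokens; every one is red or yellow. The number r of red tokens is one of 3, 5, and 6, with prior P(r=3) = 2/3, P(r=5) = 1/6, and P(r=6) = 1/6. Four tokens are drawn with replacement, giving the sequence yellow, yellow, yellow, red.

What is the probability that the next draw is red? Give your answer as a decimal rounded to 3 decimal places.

Compute the likelihood of the observed sequence for each case: P(data | r = 3) = (7/10)(7/10)(7/10)(3/10) = 0.1029; P(data | r = 5) = (5/10)(5/10)(5/10)(5/10) = 0.0625; P(data | r = 6) = (4/10)(4/10)(4/10)(6/10) = 0.0384.
Weighting by the prior gives 2/3 · 0.1029 = 0.0686, 1/6 · 0.0625 = 0.010417, 1/6 · 0.0384 = 0.0064; these sum to 0.085417.
Dividing through by the total gives posterior P(r = 3 | data) = 0.80312, P(r = 5 | data) = 0.12195, P(r = 6 | data) = 0.074927.
So P(red next | data) = Σ P(red next | H) P(H | data) = (3/10)(0.80312) + (1/2)(0.12195) + (3/5)(0.074927) = 0.34687.

0.347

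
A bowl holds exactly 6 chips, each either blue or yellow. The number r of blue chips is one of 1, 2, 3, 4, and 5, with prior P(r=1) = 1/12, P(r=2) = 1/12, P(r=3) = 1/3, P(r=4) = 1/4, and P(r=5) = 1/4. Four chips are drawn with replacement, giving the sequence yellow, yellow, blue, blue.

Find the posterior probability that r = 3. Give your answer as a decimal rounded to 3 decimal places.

Compute the likelihood of the observed sequence for each case: P(data | r = 1) = (5/6)(5/6)(1/6)(1/6) = 0.01929; P(data | r = 2) = (4/6)(4/6)(2/6)(2/6) = 0.049383; P(data | r = 3) = (3/6)(3/6)(3/6)(3/6) = 0.0625; P(data | r = 4) = (2/6)(2/6)(4/6)(4/6) = 0.049383; P(data | r = 5) = (1/6)(1/6)(5/6)(5/6) = 0.01929.
Multiplying each by its prior: 1/12 · 0.01929 = 0.0016075, 1/12 · 0.049383 = 0.0041152, 1/3 · 0.0625 = 0.020833, 1/4 · 0.049383 = 0.012346, 1/4 · 0.01929 = 0.0048225; summing to 0.043724.
Therefore the posterior P(r = 3 | data) = (0.020833) / (0.043724) = 0.47647.

0.476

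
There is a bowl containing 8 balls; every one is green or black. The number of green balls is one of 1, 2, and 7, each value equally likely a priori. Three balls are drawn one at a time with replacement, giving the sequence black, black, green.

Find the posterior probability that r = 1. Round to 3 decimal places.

0.383

Compute the likelihood of the observed sequence for each case: P(data | r = 1) = (7/8)(7/8)(1/8) = 0.095703; P(data | r = 2) = (6/8)(6/8)(2/8) = 0.14062; P(data | r = 7) = (1/8)(1/8)(7/8) = 0.013672.
Weighting by the prior gives 1/3 · 0.095703 = 0.031901, 1/3 · 0.14062 = 0.046875, 1/3 · 0.013672 = 0.0045573; summing to 0.083333.
By Bayes' rule, P(r = 1 | data) = (0.031901) / (0.083333) = 0.38281.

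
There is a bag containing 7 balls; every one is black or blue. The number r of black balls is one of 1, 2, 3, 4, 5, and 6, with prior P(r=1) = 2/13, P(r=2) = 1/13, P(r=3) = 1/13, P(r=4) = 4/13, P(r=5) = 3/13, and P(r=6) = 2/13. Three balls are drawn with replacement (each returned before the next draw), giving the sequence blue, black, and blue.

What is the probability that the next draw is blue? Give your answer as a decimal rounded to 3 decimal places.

0.532

The likelihood of the observed sequence under each hypothesis: P(data | r = 1) = (6/7)(1/7)(6/7) = 0.10496; P(data | r = 2) = (5/7)(2/7)(5/7) = 0.14577; P(data | r = 3) = (4/7)(3/7)(4/7) = 0.13994; P(data | r = 4) = (3/7)(4/7)(3/7) = 0.10496; P(data | r = 5) = (2/7)(5/7)(2/7) = 0.058309; P(data | r = 6) = (1/7)(6/7)(1/7) = 0.017493.
The prior-weighted likelihoods are 2/13 · 0.10496 = 0.016147, 1/13 · 0.14577 = 0.011213, 1/13 · 0.13994 = 0.010765, 4/13 · 0.10496 = 0.032294, 3/13 · 0.058309 = 0.013456, 2/13 · 0.017493 = 0.0026912; summing to 0.086566.
Dividing through by the total gives posterior P(r = 1 | data) = 0.18653, P(r = 2 | data) = 0.12953, P(r = 3 | data) = 0.12435, P(r = 4 | data) = 0.37306, P(r = 5 | data) = 0.15544, P(r = 6 | data) = 0.031088.
The predictive probability is P(blue next | data) = (6/7)(0.18653) + (5/7)(0.12953) + (4/7)(0.12435) + (3/7)(0.37306) + (2/7)(0.15544) + (1/7)(0.031088) = 0.5322.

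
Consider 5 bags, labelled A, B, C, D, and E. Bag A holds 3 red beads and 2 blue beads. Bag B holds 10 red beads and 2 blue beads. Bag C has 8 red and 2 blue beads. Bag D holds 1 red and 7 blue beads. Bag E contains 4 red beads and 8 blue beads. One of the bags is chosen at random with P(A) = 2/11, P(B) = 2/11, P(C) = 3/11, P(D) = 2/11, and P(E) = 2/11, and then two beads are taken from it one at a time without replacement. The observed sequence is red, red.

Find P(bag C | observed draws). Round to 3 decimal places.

0.465

Under each hypothesis, the probability of the observed sequence is: P(data | bag A) = (3/5)(2/4) = 0.3; P(data | bag B) = (10/12)(9/11) = 0.68182; P(data | bag C) = (8/10)(7/9) = 0.62222; P(data | bag D) = (1/8)(0/7) = 0; P(data | bag E) = (4/12)(3/11) = 0.090909.
Multiplying each by its prior: 2/11 · 0.3 = 0.054545, 2/11 · 0.68182 = 0.12397, 3/11 · 0.62222 = 0.1697, 2/11 · 0 = 0, 2/11 · 0.090909 = 0.016529; summing to 0.36474.
By Bayes' rule, P(bag C | data) = (0.1697) / (0.36474) = 0.46526.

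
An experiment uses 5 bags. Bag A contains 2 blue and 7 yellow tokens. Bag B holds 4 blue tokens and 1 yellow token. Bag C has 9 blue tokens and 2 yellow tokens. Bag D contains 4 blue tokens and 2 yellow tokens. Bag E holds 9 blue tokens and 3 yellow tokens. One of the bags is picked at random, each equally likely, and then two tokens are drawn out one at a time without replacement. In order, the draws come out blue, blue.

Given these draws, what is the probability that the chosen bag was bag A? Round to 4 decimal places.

The likelihood of the observed sequence under each hypothesis: P(data | bag A) = (2/9)(1/8) = 1/36; P(data | bag B) = (4/5)(3/4) = 3/5; P(data | bag C) = (9/11)(8/10) = 36/55; P(data | bag D) = (4/6)(3/5) = 2/5; P(data | bag E) = (9/12)(8/11) = 6/11.
Weighting by the prior gives 1/5 · 1/36 = 1/180, 1/5 · 3/5 = 3/25, 1/5 · 36/55 = 36/275, 1/5 · 2/5 = 2/25, 1/5 · 6/11 = 6/55; summing to 401/900.
Hence P(bag A | data) = (1/180) / (401/900) = 5/401.

0.0125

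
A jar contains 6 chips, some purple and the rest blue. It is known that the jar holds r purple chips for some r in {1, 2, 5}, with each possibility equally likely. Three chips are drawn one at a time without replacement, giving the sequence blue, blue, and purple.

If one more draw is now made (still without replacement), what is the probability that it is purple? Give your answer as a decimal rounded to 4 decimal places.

0.1818

Compute the likelihood of the observed sequence for each case: P(data | r = 1) = (5/6)(4/5)(1/4) = 1/6; P(data | r = 2) = (4/6)(3/5)(2/4) = 1/5; P(data | r = 5) = (1/6)(0/5) = 0.
Weighting by the prior gives 1/3 · 1/6 = 1/18, 1/3 · 1/5 = 1/15, 1/3 · 0 = 0; these sum to 11/90.
Normalising, the posterior is P(r = 1 | data) = 5/11, P(r = 2 | data) = 6/11, P(r = 5 | data) = 0.
The predictive probability is P(purple next | data) = (0)(5/11) + (1/3)(6/11) = 2/11.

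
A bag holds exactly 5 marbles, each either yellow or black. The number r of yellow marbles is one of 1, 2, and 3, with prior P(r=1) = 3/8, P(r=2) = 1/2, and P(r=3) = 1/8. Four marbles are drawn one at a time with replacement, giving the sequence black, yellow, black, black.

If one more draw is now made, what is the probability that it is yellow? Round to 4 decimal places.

0.3222

For each hypothesis, P(data | H) works out to: P(data | r = 1) = (4/5)(1/5)(4/5)(4/5) = 64/625; P(data | r = 2) = (3/5)(2/5)(3/5)(3/5) = 54/625; P(data | r = 3) = (2/5)(3/5)(2/5)(2/5) = 24/625.
Weighting by the prior gives 3/8 · 64/625 = 24/625, 1/2 · 54/625 = 27/625, 1/8 · 24/625 = 3/625; these sum to 54/625.
The posterior is then P(r = 1 | data) = 4/9, P(r = 2 | data) = 1/2, P(r = 3 | data) = 1/18.
So P(yellow next | data) = Σ P(yellow next | H) P(H | data) = (1/5)(4/9) + (2/5)(1/2) + (3/5)(1/18) = 29/90.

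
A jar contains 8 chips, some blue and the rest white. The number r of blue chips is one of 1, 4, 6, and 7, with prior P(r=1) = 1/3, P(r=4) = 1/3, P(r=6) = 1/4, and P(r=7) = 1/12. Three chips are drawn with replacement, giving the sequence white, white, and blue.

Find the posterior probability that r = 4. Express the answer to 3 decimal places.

Under each hypothesis, the probability of the observed sequence is: P(data | r = 1) = (7/8)(7/8)(1/8) = 0.095703; P(data | r = 4) = (4/8)(4/8)(4/8) = 0.125; P(data | r = 6) = (2/8)(2/8)(6/8) = 0.046875; P(data | r = 7) = (1/8)(1/8)(7/8) = 0.013672.
The prior-weighted likelihoods are 1/3 · 0.095703 = 0.031901, 1/3 · 0.125 = 0.041667, 1/4 · 0.046875 = 0.011719, 1/12 · 0.013672 = 0.0011393; summing to 0.086426.
By Bayes' rule, P(r = 4 | data) = (0.041667) / (0.086426) = 0.48211.

0.482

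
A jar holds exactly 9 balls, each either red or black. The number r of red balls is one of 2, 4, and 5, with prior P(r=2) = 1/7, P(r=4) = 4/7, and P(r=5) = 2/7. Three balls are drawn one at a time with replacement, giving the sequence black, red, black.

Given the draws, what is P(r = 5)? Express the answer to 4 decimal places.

0.2432

The likelihood of the observed sequence under each hypothesis: P(data | r = 2) = (7/9)(2/9)(7/9) = 0.13443; P(data | r = 4) = (5/9)(4/9)(5/9) = 0.13717; P(data | r = 5) = (4/9)(5/9)(4/9) = 0.10974.
Weighting by the prior gives 1/7 · 0.13443 = 0.019204, 4/7 · 0.13717 = 0.078385, 2/7 · 0.10974 = 0.031354; with total 0.12894.
Therefore the posterior P(r = 5 | data) = (0.031354) / (0.12894) = 0.24316.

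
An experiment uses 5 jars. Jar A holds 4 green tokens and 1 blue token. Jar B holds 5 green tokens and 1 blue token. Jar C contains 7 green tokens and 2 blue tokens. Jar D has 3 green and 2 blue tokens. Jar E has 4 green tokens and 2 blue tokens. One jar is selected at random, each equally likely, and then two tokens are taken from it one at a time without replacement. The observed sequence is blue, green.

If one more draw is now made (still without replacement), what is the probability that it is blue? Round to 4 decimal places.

Under each hypothesis, the probability of the observed sequence is: P(data | jar A) = (1/5)(4/4) = 1/5; P(data | jar B) = (1/6)(5/5) = 1/6; P(data | jar C) = (2/9)(7/8) = 7/36; P(data | jar D) = (2/5)(3/4) = 3/10; P(data | jar E) = (2/6)(4/5) = 4/15.
Weighting by the prior gives 1/5 · 1/5 = 1/25, 1/5 · 1/6 = 1/30, 1/5 · 7/36 = 7/180, 1/5 · 3/10 = 3/50, 1/5 · 4/15 = 4/75; summing to 203/900.
The posterior is then P(jar A | data) = 36/203, P(jar B | data) = 30/203, P(jar C | data) = 5/29, P(jar D | data) = 54/203, P(jar E | data) = 48/203.
Averaging over the posterior, P(blue next | data) = (0)(36/203) + (0)(30/203) + (1/7)(5/29) + (1/3)(54/203) + (1/4)(48/203) = 5/29.

0.1724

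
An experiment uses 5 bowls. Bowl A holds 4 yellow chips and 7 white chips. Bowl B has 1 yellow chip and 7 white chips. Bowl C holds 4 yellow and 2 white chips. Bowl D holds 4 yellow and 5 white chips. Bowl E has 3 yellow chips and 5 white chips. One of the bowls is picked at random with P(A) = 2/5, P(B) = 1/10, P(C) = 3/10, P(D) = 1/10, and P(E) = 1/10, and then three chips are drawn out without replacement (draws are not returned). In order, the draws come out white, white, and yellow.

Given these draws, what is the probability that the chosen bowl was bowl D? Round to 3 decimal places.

0.118

For each hypothesis, P(data | H) works out to: P(data | bowl A) = (7/11)(6/10)(4/9) = 0.1697; P(data | bowl B) = (7/8)(6/7)(1/6) = 0.125; P(data | bowl C) = (2/6)(1/5)(4/4) = 0.066667; P(data | bowl D) = (5/9)(4/8)(4/7) = 0.15873; P(data | bowl E) = (5/8)(4/7)(3/6) = 0.17857.
The prior-weighted likelihoods are 2/5 · 0.1697 = 0.067879, 1/10 · 0.125 = 0.0125, 3/10 · 0.066667 = 0.02, 1/10 · 0.15873 = 0.015873, 1/10 · 0.17857 = 0.017857; these sum to 0.13411.
So P(bowl D | data) = (0.015873) / (0.13411) = 0.11836.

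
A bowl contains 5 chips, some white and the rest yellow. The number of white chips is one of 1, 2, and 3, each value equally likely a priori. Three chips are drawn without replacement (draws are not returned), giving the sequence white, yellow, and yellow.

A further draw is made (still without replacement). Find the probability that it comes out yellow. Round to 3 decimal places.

0.600

Under each hypothesis, the probability of the observed sequence is: P(data | r = 1) = (1/5)(4/4)(3/3) = 1/5; P(data | r = 2) = (2/5)(3/4)(2/3) = 1/5; P(data | r = 3) = (3/5)(2/4)(1/3) = 1/10.
Weighting by the prior gives 1/3 · 1/5 = 1/15, 1/3 · 1/5 = 1/15, 1/3 · 1/10 = 1/30; summing to 1/6.
Dividing through by the total gives posterior P(r = 1 | data) = 2/5, P(r = 2 | data) = 2/5, P(r = 3 | data) = 1/5.
The predictive probability is P(yellow next | data) = (1)(2/5) + (1/2)(2/5) + (0)(1/5) = 3/5.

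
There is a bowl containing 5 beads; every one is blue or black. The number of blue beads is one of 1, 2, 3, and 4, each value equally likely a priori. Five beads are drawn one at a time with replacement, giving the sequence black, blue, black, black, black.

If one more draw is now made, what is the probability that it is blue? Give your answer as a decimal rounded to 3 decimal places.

Under each hypothesis, the probability of the observed sequence is: P(data | r = 1) = (4/5)(1/5)(4/5)(4/5)(4/5) = 0.08192; P(data | r = 2) = (3/5)(2/5)(3/5)(3/5)(3/5) = 0.05184; P(data | r = 3) = (2/5)(3/5)(2/5)(2/5)(2/5) = 0.01536; P(data | r = 4) = (1/5)(4/5)(1/5)(1/5)(1/5) = 0.00128.
Multiplying each by its prior: 1/4 · 0.08192 = 0.02048, 1/4 · 0.05184 = 0.01296, 1/4 · 0.01536 = 0.00384, 1/4 · 0.00128 = 0.00032; summing to 0.0376.
Dividing through by the total gives posterior P(r = 1 | data) = 0.54468, P(r = 2 | data) = 0.34468, P(r = 3 | data) = 0.10213, P(r = 4 | data) = 0.0085106.
The predictive probability is P(blue next | data) = (1/5)(0.54468) + (2/5)(0.34468) + (3/5)(0.10213) + (4/5)(0.0085106) = 0.31489.

0.315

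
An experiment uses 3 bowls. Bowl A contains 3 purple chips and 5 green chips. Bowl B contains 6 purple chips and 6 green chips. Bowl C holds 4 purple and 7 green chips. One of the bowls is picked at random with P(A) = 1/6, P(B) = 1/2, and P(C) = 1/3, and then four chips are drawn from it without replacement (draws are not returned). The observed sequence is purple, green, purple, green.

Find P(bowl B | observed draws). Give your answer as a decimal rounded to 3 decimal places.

0.534

Under each hypothesis, the probability of the observed sequence is: P(data | bowl A) = (3/8)(5/7)(2/6)(4/5) = 0.071429; P(data | bowl B) = (6/12)(6/11)(5/10)(5/9) = 0.075758; P(data | bowl C) = (4/11)(7/10)(3/9)(6/8) = 0.063636.
Weighting by the prior gives 1/6 · 0.071429 = 0.011905, 1/2 · 0.075758 = 0.037879, 1/3 · 0.063636 = 0.021212; summing to 0.070996.
Hence P(bowl B | data) = (0.037879) / (0.070996) = 0.53354.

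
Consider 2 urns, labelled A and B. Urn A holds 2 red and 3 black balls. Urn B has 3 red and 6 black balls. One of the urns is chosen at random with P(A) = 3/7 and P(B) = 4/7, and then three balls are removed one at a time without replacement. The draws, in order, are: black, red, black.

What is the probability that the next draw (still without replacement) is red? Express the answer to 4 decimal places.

Under each hypothesis, the probability of the observed sequence is: P(data | urn A) = (3/5)(2/4)(2/3) = 1/5; P(data | urn B) = (6/9)(3/8)(5/7) = 5/28.
The prior-weighted likelihoods are 3/7 · 1/5 = 3/35, 4/7 · 5/28 = 5/49; these sum to 46/245.
Dividing through by the total gives posterior P(urn A | data) = 21/46, P(urn B | data) = 25/46.
The predictive probability is P(red next | data) = (1/2)(21/46) + (1/3)(25/46) = 113/276.

0.4094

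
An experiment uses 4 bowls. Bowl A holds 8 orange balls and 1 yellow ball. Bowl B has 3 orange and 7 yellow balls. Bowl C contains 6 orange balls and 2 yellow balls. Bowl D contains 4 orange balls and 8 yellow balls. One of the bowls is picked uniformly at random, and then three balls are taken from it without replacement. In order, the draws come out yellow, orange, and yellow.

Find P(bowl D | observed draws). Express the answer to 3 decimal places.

Under each hypothesis, the probability of the observed sequence is: P(data | bowl A) = (1/9)(8/8)(0/7) = 0; P(data | bowl B) = (7/10)(3/9)(6/8) = 0.175; P(data | bowl C) = (2/8)(6/7)(1/6) = 0.035714; P(data | bowl D) = (8/12)(4/11)(7/10) = 0.1697.
Multiplying each by its prior: 1/4 · 0 = 0, 1/4 · 0.175 = 0.04375, 1/4 · 0.035714 = 0.0089286, 1/4 · 0.1697 = 0.042424; these sum to 0.095103.
By Bayes' rule, P(bowl D | data) = (0.042424) / (0.095103) = 0.44609.

0.446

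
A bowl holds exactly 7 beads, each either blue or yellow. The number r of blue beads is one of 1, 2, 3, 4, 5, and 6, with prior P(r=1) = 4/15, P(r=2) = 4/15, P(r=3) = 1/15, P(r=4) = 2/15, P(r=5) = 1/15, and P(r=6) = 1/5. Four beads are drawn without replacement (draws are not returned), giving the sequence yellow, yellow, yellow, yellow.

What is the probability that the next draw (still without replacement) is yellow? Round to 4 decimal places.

For each hypothesis, P(data | H) works out to: P(data | r = 1) = (6/7)(5/6)(4/5)(3/4) = 3/7; P(data | r = 2) = (5/7)(4/6)(3/5)(2/4) = 1/7; P(data | r = 3) = (4/7)(3/6)(2/5)(1/4) = 1/35; P(data | r = 4) = (3/7)(2/6)(1/5)(0/4) = 0; P(data | r = 5) = (2/7)(1/6)(0/5) = 0; P(data | r = 6) = (1/7)(0/6) = 0.
The prior-weighted likelihoods are 4/15 · 3/7 = 4/35, 4/15 · 1/7 = 4/105, 1/15 · 1/35 = 1/525, 2/15 · 0 = 0, 1/15 · 0 = 0, 1/5 · 0 = 0; summing to 27/175.
Normalising, the posterior is P(r = 1 | data) = 20/27, P(r = 2 | data) = 20/81, P(r = 3 | data) = 1/81, P(r = 4 | data) = 0, P(r = 5 | data) = 0, P(r = 6 | data) = 0.
The predictive probability is P(yellow next | data) = (2/3)(20/27) + (1/3)(20/81) + (0)(1/81) = 140/243.

0.5761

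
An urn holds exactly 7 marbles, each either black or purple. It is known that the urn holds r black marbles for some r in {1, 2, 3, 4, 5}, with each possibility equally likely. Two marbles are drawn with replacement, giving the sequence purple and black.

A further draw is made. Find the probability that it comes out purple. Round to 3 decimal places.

Compute the likelihood of the observed sequence for each case: P(data | r = 1) = (6/7)(1/7) = 6/49; P(data | r = 2) = (5/7)(2/7) = 10/49; P(data | r = 3) = (4/7)(3/7) = 12/49; P(data | r = 4) = (3/7)(4/7) = 12/49; P(data | r = 5) = (2/7)(5/7) = 10/49.
Weighting by the prior gives 1/5 · 6/49 = 6/245, 1/5 · 10/49 = 2/49, 1/5 · 12/49 = 12/245, 1/5 · 12/49 = 12/245, 1/5 · 10/49 = 2/49; summing to 10/49.
The posterior is then P(r = 1 | data) = 3/25, P(r = 2 | data) = 1/5, P(r = 3 | data) = 6/25, P(r = 4 | data) = 6/25, P(r = 5 | data) = 1/5.
The predictive probability is P(purple next | data) = (6/7)(3/25) + (5/7)(1/5) + (4/7)(6/25) + (3/7)(6/25) + (2/7)(1/5) = 19/35.

0.543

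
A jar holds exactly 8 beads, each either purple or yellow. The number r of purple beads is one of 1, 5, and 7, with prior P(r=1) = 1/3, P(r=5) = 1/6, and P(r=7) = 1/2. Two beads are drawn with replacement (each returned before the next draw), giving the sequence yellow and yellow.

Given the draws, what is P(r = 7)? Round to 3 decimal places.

For each hypothesis, P(data | H) works out to: P(data | r = 1) = (7/8)(7/8) = 49/64; P(data | r = 5) = (3/8)(3/8) = 9/64; P(data | r = 7) = (1/8)(1/8) = 1/64.
Weighting by the prior gives 1/3 · 49/64 = 49/192, 1/6 · 9/64 = 3/128, 1/2 · 1/64 = 1/128; summing to 55/192.
So P(r = 7 | data) = (1/128) / (55/192) = 3/110.

0.027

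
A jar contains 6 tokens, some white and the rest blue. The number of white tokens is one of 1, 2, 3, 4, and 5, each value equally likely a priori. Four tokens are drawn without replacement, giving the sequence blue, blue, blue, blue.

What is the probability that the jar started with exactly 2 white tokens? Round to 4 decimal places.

For each hypothesis, P(data | H) works out to: P(data | r = 1) = (5/6)(4/5)(3/4)(2/3) = 1/3; P(data | r = 2) = (4/6)(3/5)(2/4)(1/3) = 1/15; P(data | r = 3) = (3/6)(2/5)(1/4)(0/3) = 0; P(data | r = 4) = (2/6)(1/5)(0/4) = 0; P(data | r = 5) = (1/6)(0/5) = 0.
The prior-weighted likelihoods are 1/5 · 1/3 = 1/15, 1/5 · 1/15 = 1/75, 1/5 · 0 = 0, 1/5 · 0 = 0, 1/5 · 0 = 0; summing to 2/25.
By Bayes' rule, P(r = 2 | data) = (1/75) / (2/25) = 1/6.

0.1667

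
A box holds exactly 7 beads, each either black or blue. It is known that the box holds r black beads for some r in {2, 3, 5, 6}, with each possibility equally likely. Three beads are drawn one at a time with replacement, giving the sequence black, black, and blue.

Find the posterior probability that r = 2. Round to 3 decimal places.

0.141

Under each hypothesis, the probability of the observed sequence is: P(data | r = 2) = (2/7)(2/7)(5/7) = 20/343; P(data | r = 3) = (3/7)(3/7)(4/7) = 36/343; P(data | r = 5) = (5/7)(5/7)(2/7) = 50/343; P(data | r = 6) = (6/7)(6/7)(1/7) = 36/343.
Weighting by the prior gives 1/4 · 20/343 = 5/343, 1/4 · 36/343 = 9/343, 1/4 · 50/343 = 25/686, 1/4 · 36/343 = 9/343; with total 71/686.
Hence P(r = 2 | data) = (5/343) / (71/686) = 10/71.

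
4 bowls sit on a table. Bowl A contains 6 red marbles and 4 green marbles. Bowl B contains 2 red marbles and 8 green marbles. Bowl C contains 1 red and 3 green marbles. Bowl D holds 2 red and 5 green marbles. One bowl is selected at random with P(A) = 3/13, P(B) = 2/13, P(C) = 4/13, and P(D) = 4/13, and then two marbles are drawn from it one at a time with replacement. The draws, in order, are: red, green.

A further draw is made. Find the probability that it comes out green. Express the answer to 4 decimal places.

0.6483

For each hypothesis, P(data | H) works out to: P(data | bowl A) = (6/10)(4/10) = 0.24; P(data | bowl B) = (2/10)(8/10) = 0.16; P(data | bowl C) = (1/4)(3/4) = 0.1875; P(data | bowl D) = (2/7)(5/7) = 0.20408.
Multiplying each by its prior: 3/13 · 0.24 = 0.055385, 2/13 · 0.16 = 0.024615, 4/13 · 0.1875 = 0.057692, 4/13 · 0.20408 = 0.062794; with total 0.20049.
Normalising, the posterior is P(bowl A | data) = 0.27625, P(bowl B | data) = 0.12278, P(bowl C | data) = 0.28776, P(bowl D | data) = 0.31321.
The predictive probability is P(green next | data) = (2/5)(0.27625) + (4/5)(0.12278) + (3/4)(0.28776) + (5/7)(0.31321) = 0.64827.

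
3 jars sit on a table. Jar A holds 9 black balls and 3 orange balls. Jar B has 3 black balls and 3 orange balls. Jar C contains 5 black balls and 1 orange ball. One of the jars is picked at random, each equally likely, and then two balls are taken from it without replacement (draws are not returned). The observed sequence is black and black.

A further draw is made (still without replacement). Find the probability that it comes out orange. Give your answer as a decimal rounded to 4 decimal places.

Compute the likelihood of the observed sequence for each case: P(data | jar A) = (9/12)(8/11) = 6/11; P(data | jar B) = (3/6)(2/5) = 1/5; P(data | jar C) = (5/6)(4/5) = 2/3.
Multiplying each by its prior: 1/3 · 6/11 = 2/11, 1/3 · 1/5 = 1/15, 1/3 · 2/3 = 2/9; summing to 233/495.
Normalising, the posterior is P(jar A | data) = 90/233, P(jar B | data) = 33/233, P(jar C | data) = 110/233.
The predictive probability is P(orange next | data) = (3/10)(90/233) + (3/4)(33/233) + (1/4)(110/233) = 317/932.

0.3401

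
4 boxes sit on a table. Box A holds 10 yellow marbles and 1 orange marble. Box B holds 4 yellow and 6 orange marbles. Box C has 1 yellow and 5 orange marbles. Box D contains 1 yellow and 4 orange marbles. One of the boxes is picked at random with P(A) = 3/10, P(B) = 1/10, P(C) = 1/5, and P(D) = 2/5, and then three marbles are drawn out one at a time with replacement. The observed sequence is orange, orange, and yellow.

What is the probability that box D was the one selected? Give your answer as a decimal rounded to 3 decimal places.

0.563

Compute the likelihood of the observed sequence for each case: P(data | box A) = (1/11)(1/11)(10/11) = 0.0075131; P(data | box B) = (6/10)(6/10)(4/10) = 0.144; P(data | box C) = (5/6)(5/6)(1/6) = 0.11574; P(data | box D) = (4/5)(4/5)(1/5) = 0.128.
Multiplying each by its prior: 3/10 · 0.0075131 = 0.0022539, 1/10 · 0.144 = 0.0144, 1/5 · 0.11574 = 0.023148, 2/5 · 0.128 = 0.0512; these sum to 0.091002.
Therefore the posterior P(box D | data) = (0.0512) / (0.091002) = 0.56262.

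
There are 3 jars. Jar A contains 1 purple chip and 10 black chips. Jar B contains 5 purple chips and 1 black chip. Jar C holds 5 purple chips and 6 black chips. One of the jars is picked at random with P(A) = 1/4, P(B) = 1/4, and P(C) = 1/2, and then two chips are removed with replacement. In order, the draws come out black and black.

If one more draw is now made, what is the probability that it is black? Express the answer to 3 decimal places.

0.746

The likelihood of the observed sequence under each hypothesis: P(data | jar A) = (10/11)(10/11) = 0.82645; P(data | jar B) = (1/6)(1/6) = 0.027778; P(data | jar C) = (6/11)(6/11) = 0.29752.
Multiplying each by its prior: 1/4 · 0.82645 = 0.20661, 1/4 · 0.027778 = 0.0069444, 1/2 · 0.29752 = 0.14876; summing to 0.36232.
Dividing through by the total gives posterior P(jar A | data) = 0.57025, P(jar B | data) = 0.019167, P(jar C | data) = 0.41058.
So P(black next | data) = Σ P(black next | H) P(H | data) = (10/11)(0.57025) + (1/6)(0.019167) + (6/11)(0.41058) = 0.74556.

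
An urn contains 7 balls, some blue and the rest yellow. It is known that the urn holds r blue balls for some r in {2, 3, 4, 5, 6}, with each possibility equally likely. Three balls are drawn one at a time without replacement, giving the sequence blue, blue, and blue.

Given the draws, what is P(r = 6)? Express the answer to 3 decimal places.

For each hypothesis, P(data | H) works out to: P(data | r = 2) = (2/7)(1/6)(0/5) = 0; P(data | r = 3) = (3/7)(2/6)(1/5) = 1/35; P(data | r = 4) = (4/7)(3/6)(2/5) = 4/35; P(data | r = 5) = (5/7)(4/6)(3/5) = 2/7; P(data | r = 6) = (6/7)(5/6)(4/5) = 4/7.
Multiplying each by its prior: 1/5 · 0 = 0, 1/5 · 1/35 = 1/175, 1/5 · 4/35 = 4/175, 1/5 · 2/7 = 2/35, 1/5 · 4/7 = 4/35; these sum to 1/5.
By Bayes' rule, P(r = 6 | data) = (4/35) / (1/5) = 4/7.

0.571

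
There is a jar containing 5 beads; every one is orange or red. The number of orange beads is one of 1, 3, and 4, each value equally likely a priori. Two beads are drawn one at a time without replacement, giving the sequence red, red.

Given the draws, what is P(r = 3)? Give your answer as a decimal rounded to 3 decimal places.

For each hypothesis, P(data | H) works out to: P(data | r = 1) = (4/5)(3/4) = 3/5; P(data | r = 3) = (2/5)(1/4) = 1/10; P(data | r = 4) = (1/5)(0/4) = 0.
Weighting by the prior gives 1/3 · 3/5 = 1/5, 1/3 · 1/10 = 1/30, 1/3 · 0 = 0; with total 7/30.
So P(r = 3 | data) = (1/30) / (7/30) = 1/7.

0.143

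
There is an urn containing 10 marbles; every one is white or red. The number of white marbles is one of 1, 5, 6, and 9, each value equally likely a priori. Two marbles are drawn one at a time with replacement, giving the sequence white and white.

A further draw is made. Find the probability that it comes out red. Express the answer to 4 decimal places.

For each hypothesis, P(data | H) works out to: P(data | r = 1) = (1/10)(1/10) = 1/100; P(data | r = 5) = (5/10)(5/10) = 1/4; P(data | r = 6) = (6/10)(6/10) = 9/25; P(data | r = 9) = (9/10)(9/10) = 81/100.
Weighting by the prior gives 1/4 · 1/100 = 1/400, 1/4 · 1/4 = 1/16, 1/4 · 9/25 = 9/100, 1/4 · 81/100 = 81/400; with total 143/400.
Normalising, the posterior is P(r = 1 | data) = 0.006993, P(r = 5 | data) = 0.17483, P(r = 6 | data) = 0.25175, P(r = 9 | data) = 0.56643.
So P(red next | data) = Σ P(red next | H) P(H | data) = (9/10)(0.006993) + (1/2)(0.17483) + (2/5)(0.25175) + (1/10)(0.56643) = 0.25105.

0.2510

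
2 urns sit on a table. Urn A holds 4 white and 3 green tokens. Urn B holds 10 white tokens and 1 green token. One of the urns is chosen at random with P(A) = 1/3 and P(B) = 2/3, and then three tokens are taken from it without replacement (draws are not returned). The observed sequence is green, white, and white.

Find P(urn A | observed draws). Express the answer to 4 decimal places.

0.4853

Under each hypothesis, the probability of the observed sequence is: P(data | urn A) = (3/7)(4/6)(3/5) = 0.17143; P(data | urn B) = (1/11)(10/10)(9/9) = 0.090909.
Weighting by the prior gives 1/3 · 0.17143 = 0.057143, 2/3 · 0.090909 = 0.060606; summing to 0.11775.
So P(urn A | data) = (0.057143) / (0.11775) = 0.48529.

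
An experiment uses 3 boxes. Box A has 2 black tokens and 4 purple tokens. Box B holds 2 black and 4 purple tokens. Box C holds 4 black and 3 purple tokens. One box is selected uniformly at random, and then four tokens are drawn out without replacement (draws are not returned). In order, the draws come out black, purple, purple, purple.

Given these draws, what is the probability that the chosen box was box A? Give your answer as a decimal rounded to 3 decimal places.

0.452

For each hypothesis, P(data | H) works out to: P(data | box A) = (2/6)(4/5)(3/4)(2/3) = 2/15; P(data | box B) = (2/6)(4/5)(3/4)(2/3) = 2/15; P(data | box C) = (4/7)(3/6)(2/5)(1/4) = 1/35.
Multiplying each by its prior: 1/3 · 2/15 = 2/45, 1/3 · 2/15 = 2/45, 1/3 · 1/35 = 1/105; these sum to 31/315.
Therefore the posterior P(box A | data) = (2/45) / (31/315) = 14/31.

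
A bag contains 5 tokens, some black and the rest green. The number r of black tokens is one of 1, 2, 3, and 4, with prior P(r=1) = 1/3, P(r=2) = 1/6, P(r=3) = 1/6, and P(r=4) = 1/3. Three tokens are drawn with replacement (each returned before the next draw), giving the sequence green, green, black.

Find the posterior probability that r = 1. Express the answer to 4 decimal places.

Under each hypothesis, the probability of the observed sequence is: P(data | r = 1) = (4/5)(4/5)(1/5) = 16/125; P(data | r = 2) = (3/5)(3/5)(2/5) = 18/125; P(data | r = 3) = (2/5)(2/5)(3/5) = 12/125; P(data | r = 4) = (1/5)(1/5)(4/5) = 4/125.
Multiplying each by its prior: 1/3 · 16/125 = 16/375, 1/6 · 18/125 = 3/125, 1/6 · 12/125 = 2/125, 1/3 · 4/125 = 4/375; with total 7/75.
So P(r = 1 | data) = (16/375) / (7/75) = 16/35.

0.4571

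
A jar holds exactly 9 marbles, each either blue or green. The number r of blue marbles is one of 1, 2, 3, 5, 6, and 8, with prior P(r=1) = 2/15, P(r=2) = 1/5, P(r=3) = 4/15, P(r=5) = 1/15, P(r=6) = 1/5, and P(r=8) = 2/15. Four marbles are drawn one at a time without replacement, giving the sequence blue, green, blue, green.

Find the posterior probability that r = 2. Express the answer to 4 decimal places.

0.1438

The likelihood of the observed sequence under each hypothesis: P(data | r = 1) = (1/9)(8/8)(0/7) = 0; P(data | r = 2) = (2/9)(7/8)(1/7)(6/6) = 0.027778; P(data | r = 3) = (3/9)(6/8)(2/7)(5/6) = 0.059524; P(data | r = 5) = (5/9)(4/8)(4/7)(3/6) = 0.079365; P(data | r = 6) = (6/9)(3/8)(5/7)(2/6) = 0.059524; P(data | r = 8) = (8/9)(1/8)(7/7)(0/6) = 0.
Multiplying each by its prior: 2/15 · 0 = 0, 1/5 · 0.027778 = 0.0055556, 4/15 · 0.059524 = 0.015873, 1/15 · 0.079365 = 0.005291, 1/5 · 0.059524 = 0.011905, 2/15 · 0 = 0; these sum to 0.038624.
Hence P(r = 2 | data) = (0.0055556) / (0.038624) = 0.14384.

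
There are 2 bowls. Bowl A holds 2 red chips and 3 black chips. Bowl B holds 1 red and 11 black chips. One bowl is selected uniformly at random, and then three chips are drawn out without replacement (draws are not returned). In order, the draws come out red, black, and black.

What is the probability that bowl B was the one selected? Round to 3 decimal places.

0.294

For each hypothesis, P(data | H) works out to: P(data | bowl A) = (2/5)(3/4)(2/3) = 1/5; P(data | bowl B) = (1/12)(11/11)(10/10) = 1/12.
The prior-weighted likelihoods are 1/2 · 1/5 = 1/10, 1/2 · 1/12 = 1/24; with total 17/120.
Therefore the posterior P(bowl B | data) = (1/24) / (17/120) = 5/17.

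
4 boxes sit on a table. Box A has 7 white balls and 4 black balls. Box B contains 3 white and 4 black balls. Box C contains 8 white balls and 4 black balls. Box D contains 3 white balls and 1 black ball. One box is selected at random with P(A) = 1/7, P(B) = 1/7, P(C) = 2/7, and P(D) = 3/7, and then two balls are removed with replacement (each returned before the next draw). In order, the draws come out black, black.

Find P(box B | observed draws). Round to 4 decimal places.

The likelihood of the observed sequence under each hypothesis: P(data | box A) = (4/11)(4/11) = 0.13223; P(data | box B) = (4/7)(4/7) = 0.32653; P(data | box C) = (4/12)(4/12) = 0.11111; P(data | box D) = (1/4)(1/4) = 0.0625.
Weighting by the prior gives 1/7 · 0.13223 = 0.01889, 1/7 · 0.32653 = 0.046647, 2/7 · 0.11111 = 0.031746, 3/7 · 0.0625 = 0.026786; these sum to 0.12407.
So P(box B | data) = (0.046647) / (0.12407) = 0.37598.

0.3760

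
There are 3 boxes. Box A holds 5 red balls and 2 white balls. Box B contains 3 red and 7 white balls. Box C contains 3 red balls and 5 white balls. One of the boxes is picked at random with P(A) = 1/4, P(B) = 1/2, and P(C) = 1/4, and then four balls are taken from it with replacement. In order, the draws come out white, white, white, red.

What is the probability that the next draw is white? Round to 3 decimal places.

The likelihood of the observed sequence under each hypothesis: P(data | box A) = (2/7)(2/7)(2/7)(5/7) = 0.01666; P(data | box B) = (7/10)(7/10)(7/10)(3/10) = 0.1029; P(data | box C) = (5/8)(5/8)(5/8)(3/8) = 0.091553.
Weighting by the prior gives 1/4 · 0.01666 = 0.0041649, 1/2 · 0.1029 = 0.05145, 1/4 · 0.091553 = 0.022888; summing to 0.078503.
The posterior is then P(box A | data) = 0.053054, P(box B | data) = 0.65539, P(box C | data) = 0.29156.
Averaging over the posterior, P(white next | data) = (2/7)(0.053054) + (7/10)(0.65539) + (5/8)(0.29156) = 0.65615.

0.656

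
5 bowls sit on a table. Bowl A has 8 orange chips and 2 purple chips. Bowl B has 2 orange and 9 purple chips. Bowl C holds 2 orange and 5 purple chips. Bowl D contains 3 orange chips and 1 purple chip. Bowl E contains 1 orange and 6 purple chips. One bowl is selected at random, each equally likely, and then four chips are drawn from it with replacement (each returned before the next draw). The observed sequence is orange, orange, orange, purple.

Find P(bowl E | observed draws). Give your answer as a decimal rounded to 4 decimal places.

Under each hypothesis, the probability of the observed sequence is: P(data | bowl A) = (8/10)(8/10)(8/10)(2/10) = 0.1024; P(data | bowl B) = (2/11)(2/11)(2/11)(9/11) = 0.0049177; P(data | bowl C) = (2/7)(2/7)(2/7)(5/7) = 0.01666; P(data | bowl D) = (3/4)(3/4)(3/4)(1/4) = 0.10547; P(data | bowl E) = (1/7)(1/7)(1/7)(6/7) = 0.002499.
The prior-weighted likelihoods are 1/5 · 0.1024 = 0.02048, 1/5 · 0.0049177 = 0.00098354, 1/5 · 0.01666 = 0.0033319, 1/5 · 0.10547 = 0.021094, 1/5 · 0.002499 = 0.00049979; summing to 0.046389.
So P(bowl E | data) = (0.00049979) / (0.046389) = 0.010774.

0.0108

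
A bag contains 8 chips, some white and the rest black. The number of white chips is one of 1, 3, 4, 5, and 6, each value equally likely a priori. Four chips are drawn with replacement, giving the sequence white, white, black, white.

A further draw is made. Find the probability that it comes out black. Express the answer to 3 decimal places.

0.388

Under each hypothesis, the probability of the observed sequence is: P(data | r = 1) = (1/8)(1/8)(7/8)(1/8) = 0.001709; P(data | r = 3) = (3/8)(3/8)(5/8)(3/8) = 0.032959; P(data | r = 4) = (4/8)(4/8)(4/8)(4/8) = 0.0625; P(data | r = 5) = (5/8)(5/8)(3/8)(5/8) = 0.091553; P(data | r = 6) = (6/8)(6/8)(2/8)(6/8) = 0.10547.
Weighting by the prior gives 1/5 · 0.001709 = 0.0003418, 1/5 · 0.032959 = 0.0065918, 1/5 · 0.0625 = 0.0125, 1/5 · 0.091553 = 0.018311, 1/5 · 0.10547 = 0.021094; these sum to 0.058838.
Normalising, the posterior is P(r = 1 | data) = 0.0058091, P(r = 3 | data) = 0.11203, P(r = 4 | data) = 0.21245, P(r = 5 | data) = 0.3112, P(r = 6 | data) = 0.35851.
So P(black next | data) = Σ P(black next | H) P(H | data) = (7/8)(0.0058091) + (5/8)(0.11203) + (1/2)(0.21245) + (3/8)(0.3112) + (1/4)(0.35851) = 0.38766.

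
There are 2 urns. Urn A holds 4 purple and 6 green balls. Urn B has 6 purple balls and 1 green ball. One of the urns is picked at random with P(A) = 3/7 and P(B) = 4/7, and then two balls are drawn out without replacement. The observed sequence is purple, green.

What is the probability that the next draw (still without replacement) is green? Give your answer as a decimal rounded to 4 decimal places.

For each hypothesis, P(data | H) works out to: P(data | urn A) = (4/10)(6/9) = 4/15; P(data | urn B) = (6/7)(1/6) = 1/7.
The prior-weighted likelihoods are 3/7 · 4/15 = 4/35, 4/7 · 1/7 = 4/49; with total 48/245.
The posterior is then P(urn A | data) = 7/12, P(urn B | data) = 5/12.
So P(green next | data) = Σ P(green next | H) P(H | data) = (5/8)(7/12) + (0)(5/12) = 35/96.

0.3646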